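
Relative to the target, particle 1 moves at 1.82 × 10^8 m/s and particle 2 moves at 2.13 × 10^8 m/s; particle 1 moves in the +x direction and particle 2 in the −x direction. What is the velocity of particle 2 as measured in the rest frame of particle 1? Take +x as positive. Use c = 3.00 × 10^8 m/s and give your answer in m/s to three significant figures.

β_A = 0.607, β_B = -0.710 (dividing each by c = 3.00 × 10^8 m/s).
Transform to A's frame with the inverse velocity-addition law: u' = (u − v)/(1 − uv/c²), taking u = β_B and v = β_A.
u' = (-0.710 − 0.607) / (1 − (0.607)(-0.710)) = -1.3167/1.4307 = -0.9203.
u' = -0.9203 × 3.00 × 10^8 m/s.

-2.76 × 10^8 m/s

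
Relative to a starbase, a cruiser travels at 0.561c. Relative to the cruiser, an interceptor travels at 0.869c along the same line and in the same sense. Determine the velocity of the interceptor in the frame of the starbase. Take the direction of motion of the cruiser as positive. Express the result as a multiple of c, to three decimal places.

0.961c

With v = 0.561 and u' = 0.869 (in units of c),
u = (u' + v)/(1 + u'v/c²):
u = (0.869 + 0.561) / (1 + 0.869·0.561) = 1.4300/1.4875 = 0.9613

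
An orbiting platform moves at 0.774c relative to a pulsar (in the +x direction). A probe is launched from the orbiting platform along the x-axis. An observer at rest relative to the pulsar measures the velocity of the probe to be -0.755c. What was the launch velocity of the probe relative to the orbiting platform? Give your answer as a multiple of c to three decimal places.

-0.965c

Invert the composition law: u' = (u − v)/(1 − uv/c²).
u' = (-0.755 − 0.774) / (1 − (-0.755)(0.774)) = -1.5290/1.5844 = -0.9651.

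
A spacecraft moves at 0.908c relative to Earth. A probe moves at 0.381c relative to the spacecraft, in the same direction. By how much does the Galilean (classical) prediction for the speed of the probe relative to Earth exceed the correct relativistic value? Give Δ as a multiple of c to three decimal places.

Δ = 0.331c

Galilean: u_cl = 0.381 + 0.908 = 1.2890.
Relativistic: u_rel = (0.381 + 0.908) / (1 + 0.381·0.908) = 1.2890/1.3459 = 0.9577.
Δ = 1.2890 − 0.9577 = 0.3313.
(The classical prediction exceeds c; the relativistic result does not.)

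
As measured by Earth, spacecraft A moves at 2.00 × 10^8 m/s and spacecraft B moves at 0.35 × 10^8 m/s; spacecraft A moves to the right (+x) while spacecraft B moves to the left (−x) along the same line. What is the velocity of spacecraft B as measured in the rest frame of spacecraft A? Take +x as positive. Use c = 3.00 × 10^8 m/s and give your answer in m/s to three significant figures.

-2.18 × 10^8 m/s

β_A = 0.667, β_B = -0.117 (dividing each by c = 3.00 × 10^8 m/s).
Transform to A's frame with the inverse velocity-addition law: u' = (u − v)/(1 − uv/c²), taking u = β_B and v = β_A.
u' = (-0.117 − 0.667) / (1 − (0.667)(-0.117)) = -0.7833/1.0778 = -0.7268.
u' = -0.7268 × 3.00 × 10^8 m/s.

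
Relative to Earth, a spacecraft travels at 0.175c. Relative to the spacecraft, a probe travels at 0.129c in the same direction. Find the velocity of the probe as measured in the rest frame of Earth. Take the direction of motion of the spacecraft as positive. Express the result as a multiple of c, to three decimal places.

0.297c

With v = 0.175 and u' = 0.129 (in units of c),
u = (u' + v)/(1 + u'v/c²):
u = (0.129 + 0.175) / (1 + 0.129·0.175) = 0.3040/1.0226 = 0.2973
(Galilean addition would give +0.304c.)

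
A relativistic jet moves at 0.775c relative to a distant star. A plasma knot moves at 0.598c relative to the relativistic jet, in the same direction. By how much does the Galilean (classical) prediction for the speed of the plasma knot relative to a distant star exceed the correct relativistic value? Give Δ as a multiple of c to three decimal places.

Galilean: u_cl = 0.598 + 0.775 = 1.3730.
Relativistic: u_rel = (0.598 + 0.775) / (1 + 0.598·0.775) = 1.3730/1.4634 = 0.9382.
Δ = 1.3730 − 0.9382 = 0.4348.
(The classical prediction exceeds c; the relativistic result does not.)

Δ = 0.435c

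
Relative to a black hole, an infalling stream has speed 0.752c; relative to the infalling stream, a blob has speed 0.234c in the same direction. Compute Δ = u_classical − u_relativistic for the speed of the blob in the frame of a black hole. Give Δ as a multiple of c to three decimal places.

Δ = 0.148c

Galilean: u_cl = 0.234 + 0.752 = 0.9860.
Relativistic: u_rel = (0.234 + 0.752) / (1 + 0.234·0.752) = 0.9860/1.1760 = 0.8385.
Δ = 0.9860 − 0.8385 = 0.1475.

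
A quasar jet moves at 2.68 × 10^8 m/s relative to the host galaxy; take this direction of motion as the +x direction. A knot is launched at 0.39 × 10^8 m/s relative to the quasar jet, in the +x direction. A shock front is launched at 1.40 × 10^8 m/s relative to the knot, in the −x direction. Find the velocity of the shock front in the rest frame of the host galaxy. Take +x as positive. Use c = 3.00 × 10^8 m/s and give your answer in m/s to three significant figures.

+2.36 × 10^8 m/s

Apply u = (u' + v)/(1 + u'v/c²) successively, working outward toward the host galaxy.
(Dividing each given speed by c = 3.00 × 10^8 m/s to work in units of c.)
Start: velocity of the quasar jet relative to the host galaxy = 0.8933c.
Compose with the knot (u' = 0.130 in the quasar jet frame): u_1 = (0.130 + 0.893) / (1 + 0.130·0.893) = 1.0233/1.1161 = 0.9169.
Compose with the shock front (u' = -0.467 in the knot frame): u_2 = (-0.467 + 0.917) / (1 + (-0.467)·0.917) = 0.4502/0.5721 = 0.7869.
So u = 0.7869 × 3.00 × 10^8 m/s.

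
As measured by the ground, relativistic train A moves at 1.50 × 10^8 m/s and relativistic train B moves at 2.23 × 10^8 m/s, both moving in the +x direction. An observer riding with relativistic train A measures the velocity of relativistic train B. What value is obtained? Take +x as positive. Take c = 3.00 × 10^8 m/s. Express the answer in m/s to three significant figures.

β_A = 0.500, β_B = 0.743 (dividing each by c = 3.00 × 10^8 m/s).
Transform to A's frame with the inverse velocity-addition law: u' = (u − v)/(1 − uv/c²), taking u = β_B and v = β_A.
u' = (0.743 − 0.500) / (1 − (0.500)(0.743)) = 0.2433/0.6283 = 0.3873.
u' = 0.3873 × 3.00 × 10^8 m/s.

+1.16 × 10^8 m/s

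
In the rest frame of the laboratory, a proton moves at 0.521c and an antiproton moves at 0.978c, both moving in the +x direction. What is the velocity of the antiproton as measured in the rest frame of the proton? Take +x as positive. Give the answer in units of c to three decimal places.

+0.932c

β_A = 0.521, β_B = 0.978.
Transform to A's frame with the inverse velocity-addition law: u' = (u − v)/(1 − uv/c²), taking u = β_B and v = β_A.
u' = (0.978 − 0.521) / (1 − (0.521)(0.978)) = 0.4570/0.4905 = 0.9318.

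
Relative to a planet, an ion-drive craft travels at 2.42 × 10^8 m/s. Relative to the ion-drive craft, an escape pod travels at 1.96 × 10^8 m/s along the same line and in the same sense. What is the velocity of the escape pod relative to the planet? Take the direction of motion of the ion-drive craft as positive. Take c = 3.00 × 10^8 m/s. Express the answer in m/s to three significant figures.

2.87 × 10^8 m/s

In units of c (dividing by 3.00 × 10^8 m/s): v = 0.807, u' = 0.653.
u = (u' + v)/(1 + u'v/c²):
u = (0.653 + 0.807) / (1 + 0.653·0.807) = 1.4600/1.5270 = 0.9561
Converting back: u = 0.9561 × 3.00 × 10^8 m/s.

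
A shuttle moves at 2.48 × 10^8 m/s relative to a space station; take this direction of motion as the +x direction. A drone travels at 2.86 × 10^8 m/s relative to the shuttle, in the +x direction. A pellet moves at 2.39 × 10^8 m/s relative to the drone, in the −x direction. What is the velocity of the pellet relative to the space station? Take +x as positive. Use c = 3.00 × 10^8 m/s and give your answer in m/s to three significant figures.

+2.88 × 10^8 m/s

Apply u = (u' + v)/(1 + u'v/c²) successively, working outward toward the space station.
(Dividing each given speed by c = 3.00 × 10^8 m/s to work in units of c.)
Start: velocity of the shuttle relative to the space station = 0.8267c.
Compose with the drone (u' = 0.953 in the shuttle frame): u_1 = (0.953 + 0.827) / (1 + 0.953·0.827) = 1.7800/1.7881 = 0.9955.
Compose with the pellet (u' = -0.797 in the drone frame): u_2 = (-0.797 + 0.995) / (1 + (-0.797)·0.995) = 0.1988/0.2069 = 0.9607.
So u = 0.9607 × 3.00 × 10^8 m/s.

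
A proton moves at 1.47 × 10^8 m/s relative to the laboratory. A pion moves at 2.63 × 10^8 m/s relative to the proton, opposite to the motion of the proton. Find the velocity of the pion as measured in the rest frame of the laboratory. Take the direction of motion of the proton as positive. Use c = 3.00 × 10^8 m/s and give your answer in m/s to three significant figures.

In units of c (dividing by 3.00 × 10^8 m/s): v = 0.490, u' = -0.877.
u = (u' + v)/(1 + u'v/c²):
u = (-0.877 + 0.490) / (1 + (-0.877)·0.490) = -0.3867/0.5704 = -0.6778
(Galilean addition would give -0.387c.)
Converting back: u = -0.6778 × 3.00 × 10^8 m/s.

-2.03 × 10^8 m/s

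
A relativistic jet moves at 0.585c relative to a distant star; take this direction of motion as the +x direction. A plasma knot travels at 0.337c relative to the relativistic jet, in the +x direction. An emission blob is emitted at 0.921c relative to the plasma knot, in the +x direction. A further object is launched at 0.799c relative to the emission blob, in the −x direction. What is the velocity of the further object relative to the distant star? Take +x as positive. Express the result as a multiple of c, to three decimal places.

Apply u = (u' + v)/(1 + u'v/c²) successively, working outward toward the distant star.
Start: velocity of the relativistic jet relative to the distant star = 0.5850c.
Compose with the plasma knot (u' = 0.337 in the relativistic jet frame): u_1 = (0.337 + 0.585) / (1 + 0.337·0.585) = 0.9220/1.1971 = 0.7702.
Compose with the emission blob (u' = 0.921 in the plasma knot frame): u_2 = (0.921 + 0.770) / (1 + 0.921·0.770) = 1.6912/1.7093 = 0.9894.
Compose with the further object (u' = -0.799 in the emission blob frame): u_3 = (-0.799 + 0.989) / (1 + (-0.799)·0.989) = 0.1904/0.2095 = 0.9088.

+0.909c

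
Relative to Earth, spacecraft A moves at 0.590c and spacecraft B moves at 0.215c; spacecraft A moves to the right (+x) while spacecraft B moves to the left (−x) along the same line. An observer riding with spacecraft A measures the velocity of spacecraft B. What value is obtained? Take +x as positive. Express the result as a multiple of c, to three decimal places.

-0.714c

β_A = 0.590, β_B = -0.215.
Transform to A's frame with the inverse velocity-addition law: u' = (u − v)/(1 − uv/c²), taking u = β_B and v = β_A.
u' = (-0.215 − 0.590) / (1 − (0.590)(-0.215)) = -0.8050/1.1268 = -0.7144.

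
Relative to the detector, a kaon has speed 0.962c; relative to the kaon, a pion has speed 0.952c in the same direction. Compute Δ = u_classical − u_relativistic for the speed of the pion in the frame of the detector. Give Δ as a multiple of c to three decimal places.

Galilean: u_cl = 0.952 + 0.962 = 1.9140.
Relativistic: u_rel = (0.952 + 0.962) / (1 + 0.952·0.962) = 1.9140/1.9158 = 0.9990.
Δ = 1.9140 − 0.9990 = 0.9150.
(The classical prediction exceeds c; the relativistic result does not.)

Δ = 0.915c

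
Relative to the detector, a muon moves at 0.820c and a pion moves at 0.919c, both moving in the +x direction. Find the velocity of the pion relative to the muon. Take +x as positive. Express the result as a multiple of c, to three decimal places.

+0.402c

β_A = 0.820, β_B = 0.919.
Transform to A's frame with the inverse velocity-addition law: u' = (u − v)/(1 − uv/c²), taking u = β_B and v = β_A.
u' = (0.919 − 0.820) / (1 − (0.820)(0.919)) = 0.0990/0.2464 = 0.4018.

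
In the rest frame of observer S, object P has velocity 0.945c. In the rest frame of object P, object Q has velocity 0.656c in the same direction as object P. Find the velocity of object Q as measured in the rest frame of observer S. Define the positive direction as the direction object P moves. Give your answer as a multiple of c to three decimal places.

0.988c

With v = 0.945 and u' = 0.656 (in units of c),
u = (u' + v)/(1 + u'v/c²):
u = (0.656 + 0.945) / (1 + 0.656·0.945) = 1.6010/1.6199 = 0.9883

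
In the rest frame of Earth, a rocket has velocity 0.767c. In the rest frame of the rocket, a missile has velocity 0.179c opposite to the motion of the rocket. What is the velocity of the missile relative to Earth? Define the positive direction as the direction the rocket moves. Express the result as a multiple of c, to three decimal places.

With v = 0.767 and u' = -0.179 (in units of c),
u = (u' + v)/(1 + u'v/c²):
u = (-0.179 + 0.767) / (1 + (-0.179)·0.767) = 0.5880/0.8627 = 0.6816

+0.682c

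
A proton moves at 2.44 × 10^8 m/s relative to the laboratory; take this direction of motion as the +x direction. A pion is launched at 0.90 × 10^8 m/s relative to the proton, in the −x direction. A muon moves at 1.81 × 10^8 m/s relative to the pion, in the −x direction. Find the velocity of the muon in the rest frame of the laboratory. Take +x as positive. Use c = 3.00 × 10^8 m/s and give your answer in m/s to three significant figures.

Apply u = (u' + v)/(1 + u'v/c²) successively, working outward toward the laboratory.
(Dividing each given speed by c = 3.00 × 10^8 m/s to work in units of c.)
Start: velocity of the proton relative to the laboratory = 0.8133c.
Compose with the pion (u' = -0.300 in the proton frame): u_1 = (-0.300 + 0.813) / (1 + (-0.300)·0.813) = 0.5133/0.7560 = 0.6790.
Compose with the muon (u' = -0.603 in the pion frame): u_2 = (-0.603 + 0.679) / (1 + (-0.603)·0.679) = 0.0757/0.5903 = 0.1282.
So u = 0.1282 × 3.00 × 10^8 m/s.

+3.85 × 10^7 m/s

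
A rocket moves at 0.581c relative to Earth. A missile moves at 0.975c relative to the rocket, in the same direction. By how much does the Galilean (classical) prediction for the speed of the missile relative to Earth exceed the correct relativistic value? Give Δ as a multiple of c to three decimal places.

Δ = 0.563c

Galilean: u_cl = 0.975 + 0.581 = 1.5560.
Relativistic: u_rel = (0.975 + 0.581) / (1 + 0.975·0.581) = 1.5560/1.5665 = 0.9933.
Δ = 1.5560 − 0.9933 = 0.5627.
(The classical prediction exceeds c; the relativistic result does not.)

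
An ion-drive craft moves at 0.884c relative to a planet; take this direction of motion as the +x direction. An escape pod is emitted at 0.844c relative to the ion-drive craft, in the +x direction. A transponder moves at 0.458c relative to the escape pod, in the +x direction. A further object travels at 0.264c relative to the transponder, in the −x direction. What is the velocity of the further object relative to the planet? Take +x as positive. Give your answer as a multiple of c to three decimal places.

Apply u = (u' + v)/(1 + u'v/c²) successively, working outward toward the planet.
Start: velocity of the ion-drive craft relative to the planet = 0.8840c.
Compose with the escape pod (u' = 0.844 in the ion-drive craft frame): u_1 = (0.844 + 0.884) / (1 + 0.844·0.884) = 1.7280/1.7461 = 0.9896.
Compose with the transponder (u' = 0.458 in the escape pod frame): u_2 = (0.458 + 0.990) / (1 + 0.458·0.990) = 1.4476/1.4533 = 0.9961.
Compose with the further object (u' = -0.264 in the transponder frame): u_3 = (-0.264 + 0.996) / (1 + (-0.264)·0.996) = 0.7321/0.7370 = 0.9934.

+0.993c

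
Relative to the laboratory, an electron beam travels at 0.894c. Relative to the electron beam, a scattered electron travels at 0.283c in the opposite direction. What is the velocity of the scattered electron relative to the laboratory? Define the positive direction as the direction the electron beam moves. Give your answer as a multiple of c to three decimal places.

+0.818c

With v = 0.894 and u' = -0.283 (in units of c),
u = (u' + v)/(1 + u'v/c²):
u = (-0.283 + 0.894) / (1 + (-0.283)·0.894) = 0.6110/0.7470 = 0.8179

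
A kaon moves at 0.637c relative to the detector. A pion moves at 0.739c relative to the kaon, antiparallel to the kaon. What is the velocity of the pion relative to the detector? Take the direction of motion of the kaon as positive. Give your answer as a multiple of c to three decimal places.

With v = 0.637 and u' = -0.739 (in units of c),
u = (u' + v)/(1 + u'v/c²):
u = (-0.739 + 0.637) / (1 + (-0.739)·0.637) = -0.1020/0.5293 = -0.1927

-0.193c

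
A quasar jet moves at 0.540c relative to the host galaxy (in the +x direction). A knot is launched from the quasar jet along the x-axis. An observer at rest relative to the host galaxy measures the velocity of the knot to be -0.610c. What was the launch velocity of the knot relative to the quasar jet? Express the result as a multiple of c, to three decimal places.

Invert the composition law: u' = (u − v)/(1 − uv/c²).
u' = (-0.610 − 0.540) / (1 − (-0.610)(0.540)) = -1.1500/1.3294 = -0.8651.

-0.865c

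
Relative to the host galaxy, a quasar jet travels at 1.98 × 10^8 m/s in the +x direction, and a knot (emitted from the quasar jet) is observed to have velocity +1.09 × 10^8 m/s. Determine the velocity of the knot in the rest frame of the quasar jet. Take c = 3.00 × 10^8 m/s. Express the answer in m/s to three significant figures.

-1.17 × 10^8 m/s

v = 0.660c, u = 0.363c.
Invert the composition law: u' = (u − v)/(1 − uv/c²).
u' = (0.363 − 0.660) / (1 − (0.363)(0.660)) = -0.2967/0.7602 = -0.3902.
u' = -0.3902 × 3.00 × 10^8 m/s.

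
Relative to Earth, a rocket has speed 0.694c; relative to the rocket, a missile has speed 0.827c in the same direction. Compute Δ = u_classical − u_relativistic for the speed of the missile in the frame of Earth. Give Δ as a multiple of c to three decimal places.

Galilean: u_cl = 0.827 + 0.694 = 1.5210.
Relativistic: u_rel = (0.827 + 0.694) / (1 + 0.827·0.694) = 1.5210/1.5739 = 0.9664.
Δ = 1.5210 − 0.9664 = 0.5546.
(The classical prediction exceeds c; the relativistic result does not.)

Δ = 0.555c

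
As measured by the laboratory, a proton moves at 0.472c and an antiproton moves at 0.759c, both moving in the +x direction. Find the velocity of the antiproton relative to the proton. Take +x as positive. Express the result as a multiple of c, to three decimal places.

β_A = 0.472, β_B = 0.759.
Transform to A's frame with the inverse velocity-addition law: u' = (u − v)/(1 − uv/c²), taking u = β_B and v = β_A.
u' = (0.759 − 0.472) / (1 − (0.472)(0.759)) = 0.2870/0.6418 = 0.4472.

+0.447c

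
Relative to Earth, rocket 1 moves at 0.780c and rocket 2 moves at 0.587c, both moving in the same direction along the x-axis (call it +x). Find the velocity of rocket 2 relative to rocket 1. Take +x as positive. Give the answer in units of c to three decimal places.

β_A = 0.780, β_B = 0.587.
Transform to A's frame with the inverse velocity-addition law: u' = (u − v)/(1 − uv/c²), taking u = β_B and v = β_A.
u' = (0.587 − 0.780) / (1 − (0.780)(0.587)) = -0.1930/0.5421 = -0.3560.

-0.356c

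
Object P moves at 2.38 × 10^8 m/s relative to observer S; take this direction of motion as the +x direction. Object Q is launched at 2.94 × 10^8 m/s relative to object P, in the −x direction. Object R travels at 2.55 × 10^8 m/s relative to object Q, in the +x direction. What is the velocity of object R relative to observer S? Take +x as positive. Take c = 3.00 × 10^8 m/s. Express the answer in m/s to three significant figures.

+1.17 × 10^7 m/s

Apply u = (u' + v)/(1 + u'v/c²) successively, working outward toward observer S.
(Dividing each given speed by c = 3.00 × 10^8 m/s to work in units of c.)
Start: velocity of object P relative to observer S = 0.7933c.
Compose with object Q (u' = -0.980 in object P frame): u_1 = (-0.980 + 0.793) / (1 + (-0.980)·0.793) = -0.1867/0.2225 = -0.8388.
Compose with object R (u' = 0.850 in object Q frame): u_2 = (0.850 + (-0.839)) / (1 + 0.850·(-0.839)) = 0.0112/0.2870 = 0.0389.
So u = 0.0389 × 3.00 × 10^8 m/s.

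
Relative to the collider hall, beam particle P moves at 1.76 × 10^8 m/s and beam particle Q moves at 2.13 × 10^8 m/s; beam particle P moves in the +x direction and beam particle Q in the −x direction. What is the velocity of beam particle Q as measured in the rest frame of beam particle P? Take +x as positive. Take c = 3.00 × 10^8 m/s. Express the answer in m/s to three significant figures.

-2.75 × 10^8 m/s

β_A = 0.587, β_B = -0.710 (dividing each by c = 3.00 × 10^8 m/s).
Transform to A's frame with the inverse velocity-addition law: u' = (u − v)/(1 − uv/c²), taking u = β_B and v = β_A.
u' = (-0.710 − 0.587) / (1 − (0.587)(-0.710)) = -1.2967/1.4165 = -0.9154.
u' = -0.9154 × 3.00 × 10^8 m/s.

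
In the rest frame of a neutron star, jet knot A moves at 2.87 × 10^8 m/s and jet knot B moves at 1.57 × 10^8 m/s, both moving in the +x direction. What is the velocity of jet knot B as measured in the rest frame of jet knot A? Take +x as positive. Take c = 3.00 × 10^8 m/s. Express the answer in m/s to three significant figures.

-2.60 × 10^8 m/s

β_A = 0.957, β_B = 0.523 (dividing each by c = 3.00 × 10^8 m/s).
Transform to A's frame with the inverse velocity-addition law: u' = (u − v)/(1 − uv/c²), taking u = β_B and v = β_A.
u' = (0.523 − 0.957) / (1 − (0.957)(0.523)) = -0.4333/0.4993 = -0.8678.
u' = -0.8678 × 3.00 × 10^8 m/s.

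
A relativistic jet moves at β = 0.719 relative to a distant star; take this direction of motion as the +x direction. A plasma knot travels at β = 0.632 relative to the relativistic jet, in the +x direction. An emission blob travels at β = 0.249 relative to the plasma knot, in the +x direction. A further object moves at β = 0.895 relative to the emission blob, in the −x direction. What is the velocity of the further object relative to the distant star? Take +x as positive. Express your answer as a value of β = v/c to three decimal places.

Apply u = (u' + v)/(1 + u'v/c²) successively, working outward toward the distant star.
Start: velocity of the relativistic jet relative to the distant star = 0.7190c.
Compose with the plasma knot (u' = 0.632 in the relativistic jet frame): u_1 = (0.632 + 0.719) / (1 + 0.632·0.719) = 1.3510/1.4544 = 0.9289.
Compose with the emission blob (u' = 0.249 in the plasma knot frame): u_2 = (0.249 + 0.929) / (1 + 0.249·0.929) = 1.1779/1.2313 = 0.9566.
Compose with the further object (u' = -0.895 in the emission blob frame): u_3 = (-0.895 + 0.957) / (1 + (-0.895)·0.957) = 0.0616/0.1438 = 0.4286.

β = +0.429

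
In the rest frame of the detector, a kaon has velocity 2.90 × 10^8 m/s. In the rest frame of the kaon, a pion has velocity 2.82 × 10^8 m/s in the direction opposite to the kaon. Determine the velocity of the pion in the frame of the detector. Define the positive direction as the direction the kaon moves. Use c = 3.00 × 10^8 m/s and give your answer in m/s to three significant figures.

In units of c (dividing by 3.00 × 10^8 m/s): v = 0.967, u' = -0.940.
u = (u' + v)/(1 + u'v/c²):
u = (-0.940 + 0.967) / (1 + (-0.940)·0.967) = 0.0267/0.0913 = 0.2920
(Galilean addition would give +0.027c.)
Converting back: u = 0.2920 × 3.00 × 10^8 m/s.

+8.76 × 10^7 m/s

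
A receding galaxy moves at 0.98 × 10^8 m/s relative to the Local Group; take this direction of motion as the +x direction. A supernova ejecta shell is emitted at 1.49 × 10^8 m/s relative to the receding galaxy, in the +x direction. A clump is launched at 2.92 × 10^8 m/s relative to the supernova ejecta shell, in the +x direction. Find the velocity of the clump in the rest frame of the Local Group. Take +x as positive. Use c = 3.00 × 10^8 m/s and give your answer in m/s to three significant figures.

2.99 × 10^8 m/s

Apply u = (u' + v)/(1 + u'v/c²) successively, working outward toward the Local Group.
(Dividing each given speed by c = 3.00 × 10^8 m/s to work in units of c.)
Start: velocity of the receding galaxy relative to the Local Group = 0.3267c.
Compose with the supernova ejecta shell (u' = 0.497 in the receding galaxy frame): u_1 = (0.497 + 0.327) / (1 + 0.497·0.327) = 0.8233/1.1622 = 0.7084.
Compose with the clump (u' = 0.973 in the supernova ejecta shell frame): u_2 = (0.973 + 0.708) / (1 + 0.973·0.708) = 1.6817/1.6895 = 0.9954.
So u = 0.9954 × 3.00 × 10^8 m/s.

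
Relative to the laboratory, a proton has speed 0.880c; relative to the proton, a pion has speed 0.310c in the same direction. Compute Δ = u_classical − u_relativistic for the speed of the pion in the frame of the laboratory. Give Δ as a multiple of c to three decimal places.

Galilean: u_cl = 0.310 + 0.880 = 1.1900.
Relativistic: u_rel = (0.310 + 0.880) / (1 + 0.310·0.880) = 1.1900/1.2728 = 0.9349.
Δ = 1.1900 − 0.9349 = 0.2551.
(The classical prediction exceeds c; the relativistic result does not.)

Δ = 0.255c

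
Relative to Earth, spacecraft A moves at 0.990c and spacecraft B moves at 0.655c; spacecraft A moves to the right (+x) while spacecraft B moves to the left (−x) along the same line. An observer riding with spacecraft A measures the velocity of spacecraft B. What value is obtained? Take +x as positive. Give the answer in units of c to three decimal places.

β_A = 0.990, β_B = -0.655.
Transform to A's frame with the inverse velocity-addition law: u' = (u − v)/(1 − uv/c²), taking u = β_B and v = β_A.
u' = (-0.655 − 0.990) / (1 − (0.990)(-0.655)) = -1.6450/1.6484 = -0.9979.

-0.998c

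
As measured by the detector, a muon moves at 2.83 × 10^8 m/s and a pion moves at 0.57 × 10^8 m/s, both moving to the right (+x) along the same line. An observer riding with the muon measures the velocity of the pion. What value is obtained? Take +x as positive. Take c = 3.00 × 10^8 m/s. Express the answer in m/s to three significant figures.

-2.75 × 10^8 m/s

β_A = 0.943, β_B = 0.190 (dividing each by c = 3.00 × 10^8 m/s).
Transform to A's frame with the inverse velocity-addition law: u' = (u − v)/(1 − uv/c²), taking u = β_B and v = β_A.
u' = (0.190 − 0.943) / (1 − (0.943)(0.190)) = -0.7533/0.8208 = -0.9178.
u' = -0.9178 × 3.00 × 10^8 m/s.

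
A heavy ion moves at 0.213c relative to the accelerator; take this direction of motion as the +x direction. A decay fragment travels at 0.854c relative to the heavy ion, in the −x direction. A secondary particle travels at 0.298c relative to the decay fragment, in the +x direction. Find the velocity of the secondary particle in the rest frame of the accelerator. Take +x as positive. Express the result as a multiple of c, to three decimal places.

-0.633c

Apply u = (u' + v)/(1 + u'v/c²) successively, working outward toward the accelerator.
Start: velocity of the heavy ion relative to the accelerator = 0.2130c.
Compose with the decay fragment (u' = -0.854 in the heavy ion frame): u_1 = (-0.854 + 0.213) / (1 + (-0.854)·0.213) = -0.6410/0.8181 = -0.7835.
Compose with the secondary particle (u' = 0.298 in the decay fragment frame): u_2 = (0.298 + (-0.784)) / (1 + 0.298·(-0.784)) = -0.4855/0.7665 = -0.6334.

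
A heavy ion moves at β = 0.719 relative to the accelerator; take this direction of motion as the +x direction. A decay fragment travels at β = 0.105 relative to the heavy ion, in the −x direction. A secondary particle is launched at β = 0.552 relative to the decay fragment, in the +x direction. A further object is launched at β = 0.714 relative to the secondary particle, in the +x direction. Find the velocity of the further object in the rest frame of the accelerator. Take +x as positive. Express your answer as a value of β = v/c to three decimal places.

β = +0.981

Apply u = (u' + v)/(1 + u'v/c²) successively, working outward toward the accelerator.
Start: velocity of the heavy ion relative to the accelerator = 0.7190c.
Compose with the decay fragment (u' = -0.105 in the heavy ion frame): u_1 = (-0.105 + 0.719) / (1 + (-0.105)·0.719) = 0.6140/0.9245 = 0.6641.
Compose with the secondary particle (u' = 0.552 in the decay fragment frame): u_2 = (0.552 + 0.664) / (1 + 0.552·0.664) = 1.2161/1.3666 = 0.8899.
Compose with the further object (u' = 0.714 in the secondary particle frame): u_3 = (0.714 + 0.890) / (1 + 0.714·0.890) = 1.6039/1.6354 = 0.9807.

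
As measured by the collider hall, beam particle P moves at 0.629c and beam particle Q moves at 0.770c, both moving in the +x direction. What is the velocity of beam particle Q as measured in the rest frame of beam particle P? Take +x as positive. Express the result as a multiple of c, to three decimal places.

β_A = 0.629, β_B = 0.770.
Transform to A's frame with the inverse velocity-addition law: u' = (u − v)/(1 − uv/c²), taking u = β_B and v = β_A.
u' = (0.770 − 0.629) / (1 − (0.629)(0.770)) = 0.1410/0.5157 = 0.2734.

+0.273c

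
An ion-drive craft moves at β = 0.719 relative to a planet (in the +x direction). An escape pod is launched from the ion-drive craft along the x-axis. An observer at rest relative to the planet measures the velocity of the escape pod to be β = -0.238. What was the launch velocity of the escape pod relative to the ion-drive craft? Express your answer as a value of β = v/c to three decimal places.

Invert the composition law: u' = (u − v)/(1 − uv/c²).
u' = (-0.238 − 0.719) / (1 − (-0.238)(0.719)) = -0.9570/1.1711 = -0.8172.

β = -0.817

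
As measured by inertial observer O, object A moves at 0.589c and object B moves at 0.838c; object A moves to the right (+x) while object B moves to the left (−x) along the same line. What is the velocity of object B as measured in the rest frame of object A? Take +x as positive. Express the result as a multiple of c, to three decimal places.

β_A = 0.589, β_B = -0.838.
Transform to A's frame with the inverse velocity-addition law: u' = (u − v)/(1 − uv/c²), taking u = β_B and v = β_A.
u' = (-0.838 − 0.589) / (1 − (0.589)(-0.838)) = -1.4270/1.4936 = -0.9554.

-0.955c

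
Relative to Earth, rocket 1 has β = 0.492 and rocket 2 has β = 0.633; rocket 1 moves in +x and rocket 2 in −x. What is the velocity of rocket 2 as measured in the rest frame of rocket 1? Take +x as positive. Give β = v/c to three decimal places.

β_A = 0.492, β_B = -0.633.
Transform to A's frame with the inverse velocity-addition law: u' = (u − v)/(1 − uv/c²), taking u = β_B and v = β_A.
u' = (-0.633 − 0.492) / (1 − (0.492)(-0.633)) = -1.1250/1.3114 = -0.8578.

β = -0.858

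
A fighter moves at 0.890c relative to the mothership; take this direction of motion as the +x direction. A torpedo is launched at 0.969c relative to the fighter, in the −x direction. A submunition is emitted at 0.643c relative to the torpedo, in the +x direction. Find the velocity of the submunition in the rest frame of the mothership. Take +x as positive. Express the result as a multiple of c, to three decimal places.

Apply u = (u' + v)/(1 + u'v/c²) successively, working outward toward the mothership.
Start: velocity of the fighter relative to the mothership = 0.8900c.
Compose with the torpedo (u' = -0.969 in the fighter frame): u_1 = (-0.969 + 0.890) / (1 + (-0.969)·0.890) = -0.0790/0.1376 = -0.5742.
Compose with the submunition (u' = 0.643 in the torpedo frame): u_2 = (0.643 + (-0.574)) / (1 + 0.643·(-0.574)) = 0.0688/0.6308 = 0.1091.

+0.109c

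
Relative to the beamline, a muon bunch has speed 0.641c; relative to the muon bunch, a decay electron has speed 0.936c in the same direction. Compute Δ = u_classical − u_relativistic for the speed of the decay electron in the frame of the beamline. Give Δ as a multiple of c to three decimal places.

Galilean: u_cl = 0.936 + 0.641 = 1.5770.
Relativistic: u_rel = (0.936 + 0.641) / (1 + 0.936·0.641) = 1.5770/1.6000 = 0.9856.
Δ = 1.5770 − 0.9856 = 0.5914.
(The classical prediction exceeds c; the relativistic result does not.)

Δ = 0.591c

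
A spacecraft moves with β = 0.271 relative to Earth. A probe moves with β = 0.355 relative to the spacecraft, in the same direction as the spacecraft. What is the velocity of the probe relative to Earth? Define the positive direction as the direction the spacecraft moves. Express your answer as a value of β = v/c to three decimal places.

β = 0.571

With v = 0.271 and u' = 0.355 (in units of c),
u = (u' + v)/(1 + u'v/c²):
u = (0.355 + 0.271) / (1 + 0.355·0.271) = 0.6260/1.0962 = 0.5711
(Galilean addition would give +0.626c.)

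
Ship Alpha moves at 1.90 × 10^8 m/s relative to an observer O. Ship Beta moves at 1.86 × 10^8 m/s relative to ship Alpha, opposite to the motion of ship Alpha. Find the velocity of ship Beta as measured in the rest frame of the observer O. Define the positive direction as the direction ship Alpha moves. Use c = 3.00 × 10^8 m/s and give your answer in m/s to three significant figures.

+6.59 × 10^6 m/s

In units of c (dividing by 3.00 × 10^8 m/s): v = 0.633, u' = -0.620.
u = (u' + v)/(1 + u'v/c²):
u = (-0.620 + 0.633) / (1 + (-0.620)·0.633) = 0.0133/0.6073 = 0.0220
Converting back: u = 0.0220 × 3.00 × 10^8 m/s.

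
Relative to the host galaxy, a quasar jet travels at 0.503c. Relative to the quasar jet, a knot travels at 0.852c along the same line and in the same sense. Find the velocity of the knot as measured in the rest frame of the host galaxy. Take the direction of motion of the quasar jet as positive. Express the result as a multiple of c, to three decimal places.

0.949c

With v = 0.503 and u' = 0.852 (in units of c),
u = (u' + v)/(1 + u'v/c²):
u = (0.852 + 0.503) / (1 + 0.852·0.503) = 1.3550/1.4286 = 0.9485
(Galilean addition would give +1.355c, exceeding c.)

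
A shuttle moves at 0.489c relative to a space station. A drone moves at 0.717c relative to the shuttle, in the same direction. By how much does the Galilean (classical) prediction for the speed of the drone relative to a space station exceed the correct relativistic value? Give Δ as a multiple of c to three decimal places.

Δ = 0.313c

Galilean: u_cl = 0.717 + 0.489 = 1.2060.
Relativistic: u_rel = (0.717 + 0.489) / (1 + 0.717·0.489) = 1.2060/1.3506 = 0.8929.
Δ = 1.2060 − 0.8929 = 0.3131.
(The classical prediction exceeds c; the relativistic result does not.)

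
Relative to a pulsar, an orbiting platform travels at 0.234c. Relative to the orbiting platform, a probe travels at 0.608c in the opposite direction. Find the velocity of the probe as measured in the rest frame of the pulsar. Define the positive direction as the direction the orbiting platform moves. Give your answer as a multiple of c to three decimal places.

-0.436c

With v = 0.234 and u' = -0.608 (in units of c),
u = (u' + v)/(1 + u'v/c²):
u = (-0.608 + 0.234) / (1 + (-0.608)·0.234) = -0.3740/0.8577 = -0.4360
(Galilean addition would give -0.374c.)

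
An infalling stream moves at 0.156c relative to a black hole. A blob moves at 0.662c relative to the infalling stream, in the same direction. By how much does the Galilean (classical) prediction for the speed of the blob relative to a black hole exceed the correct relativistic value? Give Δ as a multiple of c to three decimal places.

Δ = 0.077c

Galilean: u_cl = 0.662 + 0.156 = 0.8180.
Relativistic: u_rel = (0.662 + 0.156) / (1 + 0.662·0.156) = 0.8180/1.1033 = 0.7414.
Δ = 0.8180 − 0.7414 = 0.0766.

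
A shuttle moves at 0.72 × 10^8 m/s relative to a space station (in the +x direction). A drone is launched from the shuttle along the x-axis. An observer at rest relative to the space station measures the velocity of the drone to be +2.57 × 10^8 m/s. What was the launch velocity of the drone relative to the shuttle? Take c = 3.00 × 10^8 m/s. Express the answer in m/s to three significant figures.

v = 0.240c, u = 0.857c.
Invert the composition law: u' = (u − v)/(1 − uv/c²).
u' = (0.857 − 0.240) / (1 − (0.857)(0.240)) = 0.6167/0.7944 = 0.7763.
u' = 0.7763 × 3.00 × 10^8 m/s.

+2.33 × 10^8 m/s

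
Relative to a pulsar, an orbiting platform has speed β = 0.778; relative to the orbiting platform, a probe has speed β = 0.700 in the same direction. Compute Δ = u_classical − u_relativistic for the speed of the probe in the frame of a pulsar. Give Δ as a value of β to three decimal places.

Δ = 0.521

Galilean: u_cl = 0.700 + 0.778 = 1.4780.
Relativistic: u_rel = (0.700 + 0.778) / (1 + 0.700·0.778) = 1.4780/1.5446 = 0.9569.
Δ = 1.4780 − 0.9569 = 0.5211.
(The classical prediction exceeds c; the relativistic result does not.)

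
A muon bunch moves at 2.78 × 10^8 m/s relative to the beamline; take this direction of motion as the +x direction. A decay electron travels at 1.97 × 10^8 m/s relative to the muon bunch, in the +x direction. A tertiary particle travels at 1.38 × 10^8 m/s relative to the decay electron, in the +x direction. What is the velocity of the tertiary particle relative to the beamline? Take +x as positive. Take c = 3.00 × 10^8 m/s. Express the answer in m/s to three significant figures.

Apply u = (u' + v)/(1 + u'v/c²) successively, working outward toward the beamline.
(Dividing each given speed by c = 3.00 × 10^8 m/s to work in units of c.)
Start: velocity of the muon bunch relative to the beamline = 0.9267c.
Compose with the decay electron (u' = 0.657 in the muon bunch frame): u_1 = (0.657 + 0.927) / (1 + 0.657·0.927) = 1.5833/1.6085 = 0.9843.
Compose with the tertiary particle (u' = 0.460 in the decay electron frame): u_2 = (0.460 + 0.984) / (1 + 0.460·0.984) = 1.4443/1.4528 = 0.9942.
So u = 0.9942 × 3.00 × 10^8 m/s.

2.98 × 10^8 m/s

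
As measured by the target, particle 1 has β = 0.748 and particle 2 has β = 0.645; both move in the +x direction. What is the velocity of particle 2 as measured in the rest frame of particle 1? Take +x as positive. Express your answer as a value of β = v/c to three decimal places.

β_A = 0.748, β_B = 0.645.
Transform to A's frame with the inverse velocity-addition law: u' = (u − v)/(1 − uv/c²), taking u = β_B and v = β_A.
u' = (0.645 − 0.748) / (1 − (0.748)(0.645)) = -0.1030/0.5175 = -0.1990.

β = -0.199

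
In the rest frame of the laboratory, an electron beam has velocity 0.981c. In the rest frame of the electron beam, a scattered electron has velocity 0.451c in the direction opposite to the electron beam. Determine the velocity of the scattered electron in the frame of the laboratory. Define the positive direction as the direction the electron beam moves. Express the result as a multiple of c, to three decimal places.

+0.951c

With v = 0.981 and u' = -0.451 (in units of c),
u = (u' + v)/(1 + u'v/c²):
u = (-0.451 + 0.981) / (1 + (-0.451)·0.981) = 0.5300/0.5576 = 0.9506
(Galilean addition would give +0.530c.)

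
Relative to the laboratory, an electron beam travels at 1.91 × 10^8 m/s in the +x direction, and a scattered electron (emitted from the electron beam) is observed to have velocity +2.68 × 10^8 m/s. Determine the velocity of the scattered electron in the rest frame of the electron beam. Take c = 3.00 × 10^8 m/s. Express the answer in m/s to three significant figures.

+1.79 × 10^8 m/s

v = 0.637c, u = 0.893c.
Invert the composition law: u' = (u − v)/(1 − uv/c²).
u' = (0.893 − 0.637) / (1 − (0.893)(0.637)) = 0.2567/0.4312 = 0.5952.
u' = 0.5952 × 3.00 × 10^8 m/s.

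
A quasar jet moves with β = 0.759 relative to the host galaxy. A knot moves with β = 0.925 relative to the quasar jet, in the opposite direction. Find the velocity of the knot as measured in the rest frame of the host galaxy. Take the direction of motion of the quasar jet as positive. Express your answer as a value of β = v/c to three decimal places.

β = -0.557

With v = 0.759 and u' = -0.925 (in units of c),
u = (u' + v)/(1 + u'v/c²):
u = (-0.925 + 0.759) / (1 + (-0.925)·0.759) = -0.1660/0.2979 = -0.5572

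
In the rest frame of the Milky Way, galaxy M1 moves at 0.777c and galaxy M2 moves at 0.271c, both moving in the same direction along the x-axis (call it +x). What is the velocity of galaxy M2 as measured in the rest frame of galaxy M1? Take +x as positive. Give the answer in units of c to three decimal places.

-0.641c

β_A = 0.777, β_B = 0.271.
Transform to A's frame with the inverse velocity-addition law: u' = (u − v)/(1 − uv/c²), taking u = β_B and v = β_A.
u' = (0.271 − 0.777) / (1 − (0.777)(0.271)) = -0.5060/0.7894 = -0.6410.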